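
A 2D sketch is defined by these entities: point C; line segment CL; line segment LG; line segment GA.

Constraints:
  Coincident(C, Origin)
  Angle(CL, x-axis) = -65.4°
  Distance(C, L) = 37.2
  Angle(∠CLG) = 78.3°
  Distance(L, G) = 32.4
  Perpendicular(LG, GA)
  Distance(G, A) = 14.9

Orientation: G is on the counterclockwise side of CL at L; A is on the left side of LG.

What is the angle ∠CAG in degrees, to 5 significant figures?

130.89°

C is at the origin; CL runs at -65.4° with length 37.2, so L = 37.2·(cos -65.4°, sin -65.4°) = (15.486, -33.824). ∠CLG = 78.3°, so LG runs at -65.4° + (180° − 78.3°) = 36.300° from the x-axis; with |LG| = 32.4, G = L + 32.4·(cos 36.300°, sin 36.300°) = (41.598, -14.642). LG ⟂ GA; with |GA| = 14.9 on the left of LG, A = G + 14.9·(-0.59201, 0.80593) = (32.777, -2.6340). Then cos ∠CAG = AC·AG / (|AC||AG|), giving 130.89°.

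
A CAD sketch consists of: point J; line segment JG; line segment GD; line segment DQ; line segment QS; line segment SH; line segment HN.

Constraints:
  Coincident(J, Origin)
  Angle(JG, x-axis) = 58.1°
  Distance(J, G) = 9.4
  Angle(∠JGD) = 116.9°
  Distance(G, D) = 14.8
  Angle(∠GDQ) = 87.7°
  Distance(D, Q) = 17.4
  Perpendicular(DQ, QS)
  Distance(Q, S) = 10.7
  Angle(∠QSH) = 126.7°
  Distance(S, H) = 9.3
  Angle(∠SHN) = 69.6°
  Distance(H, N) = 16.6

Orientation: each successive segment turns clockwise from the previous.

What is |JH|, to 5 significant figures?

2.5717

The perpendicularity gives QS at right angles to DQ, so QS runs at 172.70°; with |QS| = 10.7, S = (6.8868, -9.2089). ∠QSH = 126.7° gives SH at 119.40° from the x-axis; with |SH| = 9.3, H = (2.3214, -1.1067). Then |JH| = |H − J| = 2.5717.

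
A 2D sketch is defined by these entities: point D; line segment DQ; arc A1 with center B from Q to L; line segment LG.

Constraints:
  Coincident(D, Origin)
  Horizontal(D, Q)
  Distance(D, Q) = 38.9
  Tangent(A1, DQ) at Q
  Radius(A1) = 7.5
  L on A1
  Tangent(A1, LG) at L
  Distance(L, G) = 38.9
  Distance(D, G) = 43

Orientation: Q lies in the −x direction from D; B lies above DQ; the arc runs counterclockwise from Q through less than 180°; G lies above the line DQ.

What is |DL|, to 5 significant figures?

32.365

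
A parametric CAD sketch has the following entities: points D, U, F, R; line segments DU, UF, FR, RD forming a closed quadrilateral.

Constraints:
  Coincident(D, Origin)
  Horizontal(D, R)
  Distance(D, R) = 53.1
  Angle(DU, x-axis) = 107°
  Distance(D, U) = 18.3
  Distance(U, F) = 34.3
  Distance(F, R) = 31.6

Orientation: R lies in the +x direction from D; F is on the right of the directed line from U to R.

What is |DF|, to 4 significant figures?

22.00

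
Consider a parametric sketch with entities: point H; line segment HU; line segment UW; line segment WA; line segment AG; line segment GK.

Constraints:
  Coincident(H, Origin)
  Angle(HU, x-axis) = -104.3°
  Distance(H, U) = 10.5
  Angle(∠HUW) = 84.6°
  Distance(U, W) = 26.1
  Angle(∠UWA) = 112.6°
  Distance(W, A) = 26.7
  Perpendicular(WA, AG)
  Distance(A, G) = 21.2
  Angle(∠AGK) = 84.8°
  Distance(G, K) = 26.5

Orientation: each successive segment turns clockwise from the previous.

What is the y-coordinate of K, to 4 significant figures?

-0.1168

H is at the origin; HU runs at -104.3° with length 10.5, so U = (-2.593, -10.17). ∠HUW = 84.6° gives UW at 160.3° from the x-axis; with |UW| = 26.1, W = (-27.17, -1.376). ∠UWA = 112.6° gives WA at 92.90° from the x-axis; with |WA| = 26.7, A = (-28.52, 25.29). The perpendicularity gives AG at right angles to WA, so AG runs at 2.900°; with |AG| = 21.2, G = (-7.344, 26.36). ∠AGK = 84.8° gives GK at -92.30° from the x-axis; with |GK| = 26.5, K = (-8.407, -0.1168). So K.y = -0.1168.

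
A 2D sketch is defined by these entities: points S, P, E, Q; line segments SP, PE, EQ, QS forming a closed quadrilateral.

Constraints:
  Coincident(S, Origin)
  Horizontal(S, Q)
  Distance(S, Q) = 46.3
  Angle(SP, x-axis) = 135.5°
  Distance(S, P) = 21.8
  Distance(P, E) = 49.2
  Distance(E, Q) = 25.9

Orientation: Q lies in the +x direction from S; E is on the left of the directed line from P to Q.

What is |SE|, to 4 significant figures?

39.96

S is at the origin; SQ is horizontal with |SQ| = 46.3 and Q in +x, so Q = (46.3, 0). SP runs at 135.5° with |SP| = 21.8, so P = (-15.55, 15.28). E is determined by |PE| = 49.2 and |EQ| = 25.9 together: it lies at the intersection of circle(P, 49.2) and circle(Q, 25.9). With |PQ| = 63.71, the foot of the radical line on PQ is 45.59 from P and the perpendicular offset is √(49.2² − 45.59²) = 18.51. Taking the left-of-PQ solution: E = (33.15, 22.31).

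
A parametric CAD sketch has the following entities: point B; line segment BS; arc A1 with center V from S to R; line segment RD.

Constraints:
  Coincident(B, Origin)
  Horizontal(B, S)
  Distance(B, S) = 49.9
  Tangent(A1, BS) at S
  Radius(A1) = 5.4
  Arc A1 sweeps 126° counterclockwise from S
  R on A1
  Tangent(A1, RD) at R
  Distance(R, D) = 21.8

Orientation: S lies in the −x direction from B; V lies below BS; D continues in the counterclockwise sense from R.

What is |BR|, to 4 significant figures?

54.94

B is at the origin; B and S share the same y with |BS| = 49.9 and S on the −x side, so S = (-49.90, 0.000). Tangency of A1 to BS means the radius VS is perpendicular to BS, so V = S + (0, -5.4) = (-49.90, -5.400). On A1, S sits at bearing 90° from V; a 126° counterclockwise sweep puts R at bearing 216°, so R = V + 5.4·(cos 216°, sin 216°) = (-54.27, -8.574). Then |BR| = |R − B| = 54.94.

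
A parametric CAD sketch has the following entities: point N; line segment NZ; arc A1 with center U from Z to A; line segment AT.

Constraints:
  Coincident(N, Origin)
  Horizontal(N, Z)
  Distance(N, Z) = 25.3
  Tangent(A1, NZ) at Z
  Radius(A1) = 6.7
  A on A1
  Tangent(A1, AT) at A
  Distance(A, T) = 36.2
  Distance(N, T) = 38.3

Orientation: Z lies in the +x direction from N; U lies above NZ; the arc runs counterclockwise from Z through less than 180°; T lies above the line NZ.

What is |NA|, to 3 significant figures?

32.3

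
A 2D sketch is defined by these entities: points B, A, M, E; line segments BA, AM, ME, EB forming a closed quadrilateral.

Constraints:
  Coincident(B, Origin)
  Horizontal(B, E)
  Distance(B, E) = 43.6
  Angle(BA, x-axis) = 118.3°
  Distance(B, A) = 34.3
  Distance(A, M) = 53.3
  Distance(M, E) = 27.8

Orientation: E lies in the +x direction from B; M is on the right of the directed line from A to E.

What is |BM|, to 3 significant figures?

20.9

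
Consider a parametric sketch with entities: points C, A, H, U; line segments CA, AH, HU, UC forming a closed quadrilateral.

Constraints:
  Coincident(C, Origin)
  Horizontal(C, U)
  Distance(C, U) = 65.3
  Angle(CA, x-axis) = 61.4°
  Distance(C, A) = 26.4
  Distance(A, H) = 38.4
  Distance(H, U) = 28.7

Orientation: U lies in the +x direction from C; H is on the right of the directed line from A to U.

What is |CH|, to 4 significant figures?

37.81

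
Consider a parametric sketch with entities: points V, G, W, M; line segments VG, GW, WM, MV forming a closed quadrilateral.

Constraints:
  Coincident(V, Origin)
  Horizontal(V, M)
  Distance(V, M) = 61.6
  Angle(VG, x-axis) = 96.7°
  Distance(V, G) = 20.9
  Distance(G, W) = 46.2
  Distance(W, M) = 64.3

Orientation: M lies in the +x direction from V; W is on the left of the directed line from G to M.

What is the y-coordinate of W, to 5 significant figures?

55.103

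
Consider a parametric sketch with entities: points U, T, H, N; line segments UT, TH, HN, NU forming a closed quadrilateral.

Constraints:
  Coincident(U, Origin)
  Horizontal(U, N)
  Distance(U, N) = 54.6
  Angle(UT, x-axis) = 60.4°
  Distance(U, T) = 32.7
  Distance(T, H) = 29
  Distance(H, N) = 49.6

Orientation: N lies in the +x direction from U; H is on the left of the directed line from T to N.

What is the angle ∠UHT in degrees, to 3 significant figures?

11.0°

U is at the origin; U and N share the same y with |UN| = 54.6 and N in +x, so N = (54.6, 0). UT runs at 60.4° with |UT| = 32.7, so T = (16.2, 28.4). H is determined by |TH| = 29.0 and |HN| = 49.6 together: it lies at the intersection of circle(T, 29.0) and circle(N, 49.6). With |TN| = 47.8, the foot of the radical line on TN is 6.98 from T and the perpendicular offset is √(29.0² − 6.98²) = 28.1. Taking the left-of-TN solution: H = (38.5, 46.9).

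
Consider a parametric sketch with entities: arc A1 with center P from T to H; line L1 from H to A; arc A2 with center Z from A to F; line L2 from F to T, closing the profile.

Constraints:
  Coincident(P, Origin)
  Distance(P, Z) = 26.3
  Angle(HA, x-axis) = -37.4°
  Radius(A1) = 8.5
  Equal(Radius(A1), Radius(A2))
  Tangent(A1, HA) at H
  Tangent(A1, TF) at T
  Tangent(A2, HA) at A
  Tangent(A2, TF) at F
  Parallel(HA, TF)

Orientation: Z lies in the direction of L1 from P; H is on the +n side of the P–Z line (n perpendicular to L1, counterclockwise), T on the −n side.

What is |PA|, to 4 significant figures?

27.64

The slot axis is L1's direction at -37.4°, so u = (cos -37.4°, sin -37.4°) = (0.7944, -0.6074) and n = (−sin -37.4°, cos -37.4°) = (0.6074, 0.7944). P is at the origin and Z lies 26.3 along u from P, so Z = 26.3·u = (20.89, -15.97). Tangency of A1 to both parallel lines with radius 8.5 puts H and T at P ± 8.5·n: H = (5.163, 6.753), T = (-5.163, -6.753). Equal radii place A and F the same way about Z: A = Z + 8.5·n = (26.06, -9.221), F = Z − 8.5·n = (15.73, -22.73). Then |PA| = |A − P| = 27.64.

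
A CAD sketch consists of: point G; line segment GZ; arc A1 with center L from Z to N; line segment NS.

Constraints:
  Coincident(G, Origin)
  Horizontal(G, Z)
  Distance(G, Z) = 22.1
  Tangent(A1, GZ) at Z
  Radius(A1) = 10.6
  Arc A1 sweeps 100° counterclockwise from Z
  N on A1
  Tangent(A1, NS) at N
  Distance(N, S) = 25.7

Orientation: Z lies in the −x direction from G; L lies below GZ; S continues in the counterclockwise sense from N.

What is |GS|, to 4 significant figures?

47.05

G is at the origin; G and Z share the same y with |GZ| = 22.1 and Z on the −x side, so Z = (-22.10, 0.000). The tangent condition forces LZ to be normal to GZ, so L = Z + (0, -10.6) = (-22.10, -10.60). On A1, Z sits at bearing 90° from L; a 100° counterclockwise sweep puts N at bearing 190°, so N = L + 10.6·(cos 190°, sin 190°) = (-32.54, -12.44). A1 meets NS tangentially, so LN is at right angles to NS, so NS runs along (−sin 190°, cos 190°); with |NS| = 25.7, S = (-28.08, -37.75). Then |GS| = |S − G| = 47.05.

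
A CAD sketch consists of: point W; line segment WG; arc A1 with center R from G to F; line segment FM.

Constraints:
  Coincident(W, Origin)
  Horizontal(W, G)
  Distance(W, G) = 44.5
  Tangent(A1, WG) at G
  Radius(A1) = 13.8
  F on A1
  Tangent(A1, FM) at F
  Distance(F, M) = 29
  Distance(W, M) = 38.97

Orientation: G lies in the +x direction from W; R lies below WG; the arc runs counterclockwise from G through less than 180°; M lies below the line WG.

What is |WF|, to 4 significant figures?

33.02

Checks: |RF| = 13.80 ✓; ∠(RF, FM) = 90.00° ✓; |FM| = 29.00 ✓; |WM| = 38.97 ✓.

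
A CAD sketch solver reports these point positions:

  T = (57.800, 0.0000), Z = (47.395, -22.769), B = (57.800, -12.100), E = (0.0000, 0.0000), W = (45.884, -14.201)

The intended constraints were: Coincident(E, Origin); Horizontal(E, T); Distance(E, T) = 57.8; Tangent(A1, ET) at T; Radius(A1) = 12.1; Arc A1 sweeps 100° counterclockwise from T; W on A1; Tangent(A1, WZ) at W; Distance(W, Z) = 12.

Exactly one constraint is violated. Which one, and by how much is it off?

Distance(W, Z) = 12 — off by 3.30.

E = (0.00, 0.00) ✓; E.y = 0.00, T.y = 0.00 ✓; |ET| = 57.80 ✓; ∠(BT, TE) = 90.00° ✓; |BT| = 12.10 ✓; bearing(B→W) − bearing(B→T) = 100.0° ✓; |BW| = 12.10 ✓; ∠(BW, WZ) = 90.00° ✓; |WZ| = 8.700 ✗.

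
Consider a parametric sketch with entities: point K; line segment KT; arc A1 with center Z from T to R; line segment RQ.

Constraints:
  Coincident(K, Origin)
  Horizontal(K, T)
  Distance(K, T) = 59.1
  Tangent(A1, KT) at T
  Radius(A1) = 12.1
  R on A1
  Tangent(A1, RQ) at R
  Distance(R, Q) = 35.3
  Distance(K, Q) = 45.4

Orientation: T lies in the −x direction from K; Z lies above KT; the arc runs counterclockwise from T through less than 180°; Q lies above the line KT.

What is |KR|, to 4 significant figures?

49.35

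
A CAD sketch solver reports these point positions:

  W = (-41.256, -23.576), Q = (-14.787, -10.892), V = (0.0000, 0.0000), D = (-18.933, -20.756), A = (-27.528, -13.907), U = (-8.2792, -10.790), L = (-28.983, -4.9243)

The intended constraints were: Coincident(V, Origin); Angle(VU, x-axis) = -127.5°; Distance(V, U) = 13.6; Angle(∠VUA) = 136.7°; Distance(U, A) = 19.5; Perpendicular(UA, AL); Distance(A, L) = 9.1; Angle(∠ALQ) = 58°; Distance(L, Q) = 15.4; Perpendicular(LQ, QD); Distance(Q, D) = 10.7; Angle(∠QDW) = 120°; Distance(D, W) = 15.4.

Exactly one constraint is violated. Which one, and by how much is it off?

Distance(D, W) = 15.4 — off by 7.10.

V = (0.00, 0.00) ✓; VU at -127.5° ✓; |VU| = 13.60 ✓; ∠VUA = 136.7° ✓; |UA| = 19.50 ✓; ∠(UA, AL) = 90.00° ✓; |AL| = 9.100 ✓; ∠ALQ = 58.00° ✓; |LQ| = 15.40 ✓; ∠(LQ, QD) = 90.00° ✓; |QD| = 10.70 ✓; ∠QDW = 120.0° ✓; |DW| = 22.50 ✗.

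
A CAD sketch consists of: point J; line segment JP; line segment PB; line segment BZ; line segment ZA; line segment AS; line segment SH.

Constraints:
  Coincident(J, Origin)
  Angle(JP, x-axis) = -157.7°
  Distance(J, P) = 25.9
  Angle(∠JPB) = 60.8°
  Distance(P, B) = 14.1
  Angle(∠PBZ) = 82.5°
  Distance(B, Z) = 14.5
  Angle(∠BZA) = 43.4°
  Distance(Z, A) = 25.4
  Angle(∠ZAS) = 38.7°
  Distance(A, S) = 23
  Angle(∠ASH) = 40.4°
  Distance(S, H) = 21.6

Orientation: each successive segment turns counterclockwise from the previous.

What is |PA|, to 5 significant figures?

6.7562

J is at the origin; JP runs at -157.7° with length 25.9, so P = (-23.963, -9.8279). ∠JPB = 60.8° gives PB at -38.500° from the x-axis; with |PB| = 14.1, B = (-12.928, -18.605). ∠PBZ = 82.5° gives BZ at 59.000° from the x-axis; with |BZ| = 14.5, Z = (-5.4601, -6.1764). ∠BZA = 43.4° gives ZA at -164.40° from the x-axis; with |ZA| = 25.4, A = (-29.924, -13.007). Then |PA| = |A − P| = 6.7562.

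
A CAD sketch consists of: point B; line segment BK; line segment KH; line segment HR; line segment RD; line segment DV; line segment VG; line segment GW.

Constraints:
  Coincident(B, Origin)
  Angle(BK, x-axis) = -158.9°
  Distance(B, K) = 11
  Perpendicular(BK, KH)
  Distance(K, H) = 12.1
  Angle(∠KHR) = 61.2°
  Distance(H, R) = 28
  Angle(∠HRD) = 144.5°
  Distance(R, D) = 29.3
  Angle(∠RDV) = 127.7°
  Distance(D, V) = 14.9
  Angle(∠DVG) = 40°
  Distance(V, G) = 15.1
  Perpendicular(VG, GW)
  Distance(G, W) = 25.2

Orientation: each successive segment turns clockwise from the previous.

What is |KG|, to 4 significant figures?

37.83

∠RDV = 127.7° gives DV at -95.50° from the x-axis; with |DV| = 14.9, V = (33.06, -31.31). ∠DVG = 40.0° gives VG at 124.5° from the x-axis; with |VG| = 15.1, G = (24.51, -18.87). Then |KG| = |G − K| = 37.83.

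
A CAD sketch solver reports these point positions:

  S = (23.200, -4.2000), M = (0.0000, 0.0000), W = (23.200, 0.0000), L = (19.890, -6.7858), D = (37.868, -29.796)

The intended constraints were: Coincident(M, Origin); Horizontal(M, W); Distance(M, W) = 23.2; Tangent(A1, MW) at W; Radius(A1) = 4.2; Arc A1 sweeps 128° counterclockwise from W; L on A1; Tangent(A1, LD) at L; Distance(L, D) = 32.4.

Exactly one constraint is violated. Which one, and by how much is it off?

Distance(L, D) = 32.4 — off by 3.20.

M = (0.00, 0.00) ✓; M.y = 0.00, W.y = 0.00 ✓; |MW| = 23.20 ✓; ∠(SW, WM) = 90.00° ✓; |SW| = 4.200 ✓; bearing(S→L) − bearing(S→W) = 128.0° ✓; |SL| = 4.200 ✓; ∠(SL, LD) = 90.00° ✓; |LD| = 29.20 ✗.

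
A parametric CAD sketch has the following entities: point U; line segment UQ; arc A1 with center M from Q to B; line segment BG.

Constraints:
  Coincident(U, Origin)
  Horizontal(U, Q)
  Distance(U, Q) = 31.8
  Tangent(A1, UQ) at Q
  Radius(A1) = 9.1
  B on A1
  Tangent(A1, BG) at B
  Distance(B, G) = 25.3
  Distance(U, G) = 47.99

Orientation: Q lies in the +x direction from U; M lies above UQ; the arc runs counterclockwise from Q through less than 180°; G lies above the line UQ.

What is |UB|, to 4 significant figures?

42.16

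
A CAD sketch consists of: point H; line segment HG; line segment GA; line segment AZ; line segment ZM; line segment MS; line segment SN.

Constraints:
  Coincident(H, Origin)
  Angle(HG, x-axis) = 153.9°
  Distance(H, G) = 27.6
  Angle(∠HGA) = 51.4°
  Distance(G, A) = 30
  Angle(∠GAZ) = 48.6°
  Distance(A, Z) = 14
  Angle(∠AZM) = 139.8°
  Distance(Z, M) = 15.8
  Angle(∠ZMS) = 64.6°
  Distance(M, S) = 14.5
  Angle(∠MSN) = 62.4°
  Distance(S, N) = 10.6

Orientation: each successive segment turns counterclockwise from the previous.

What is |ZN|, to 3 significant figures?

5.63

H is at the origin; HG runs at 153.9° with length 27.6, so G = (-24.8, 12.1). ∠HGA = 51.4° gives GA at -77.5° from the x-axis; with |GA| = 30.0, A = (-18.3, -17.1). ∠GAZ = 48.6° gives AZ at 53.9° from the x-axis; with |AZ| = 14.0, Z = (-10.0, -5.83). ∠AZM = 139.8° gives ZM at 94.1° from the x-axis; with |ZM| = 15.8, M = (-11.2, 9.92). ∠ZMS = 64.6° gives MS at -150° from the x-axis; with |MS| = 14.5, S = (-23.8, 2.78). ∠MSN = 62.4° gives SN at -32.9° from the x-axis; with |SN| = 10.6, N = (-14.9, -2.97). Then |ZN| = |N − Z| = 5.63.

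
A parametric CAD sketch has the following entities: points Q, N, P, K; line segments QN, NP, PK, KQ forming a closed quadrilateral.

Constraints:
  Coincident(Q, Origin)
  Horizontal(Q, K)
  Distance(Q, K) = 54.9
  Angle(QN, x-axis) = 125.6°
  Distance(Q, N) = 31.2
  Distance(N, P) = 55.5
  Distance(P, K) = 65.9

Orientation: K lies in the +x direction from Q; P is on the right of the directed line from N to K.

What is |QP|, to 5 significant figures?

28.797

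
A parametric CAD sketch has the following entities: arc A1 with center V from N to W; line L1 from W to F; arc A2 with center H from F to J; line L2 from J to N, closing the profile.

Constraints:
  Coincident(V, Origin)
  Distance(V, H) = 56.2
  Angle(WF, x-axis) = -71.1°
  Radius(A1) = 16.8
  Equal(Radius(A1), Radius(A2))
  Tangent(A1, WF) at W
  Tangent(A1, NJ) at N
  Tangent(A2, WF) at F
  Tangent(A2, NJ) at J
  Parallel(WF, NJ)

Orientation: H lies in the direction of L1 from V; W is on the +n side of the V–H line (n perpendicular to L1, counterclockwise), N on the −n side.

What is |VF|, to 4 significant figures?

58.66

The slot axis is L1's direction at -71.1°, so u = (cos -71.1°, sin -71.1°) = (0.3239, -0.9461) and n = (−sin -71.1°, cos -71.1°) = (0.9461, 0.3239). V is at the origin and H lies 56.2 along u from V, so H = 56.2·u = (18.20, -53.17). Tangency of A1 to both parallel lines with radius 16.8 puts W and N at V ± 16.8·n: W = (15.89, 5.442), N = (-15.89, -5.442). Equal radii place F and J the same way about H: F = H + 16.8·n = (34.10, -47.73), J = H − 16.8·n = (2.310, -58.61). Then |VF| = |F − V| = 58.66.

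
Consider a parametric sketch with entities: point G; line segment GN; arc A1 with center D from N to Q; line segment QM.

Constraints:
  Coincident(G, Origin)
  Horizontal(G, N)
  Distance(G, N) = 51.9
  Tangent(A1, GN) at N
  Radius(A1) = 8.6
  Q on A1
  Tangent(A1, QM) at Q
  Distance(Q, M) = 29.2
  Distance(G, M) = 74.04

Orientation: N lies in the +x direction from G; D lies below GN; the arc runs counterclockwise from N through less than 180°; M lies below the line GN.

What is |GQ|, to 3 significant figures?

47.6

Checks: |DQ| = 8.600 ✓; ∠(DQ, QM) = 90.00° ✓; |QM| = 29.20 ✓; |GM| = 74.04 ✓.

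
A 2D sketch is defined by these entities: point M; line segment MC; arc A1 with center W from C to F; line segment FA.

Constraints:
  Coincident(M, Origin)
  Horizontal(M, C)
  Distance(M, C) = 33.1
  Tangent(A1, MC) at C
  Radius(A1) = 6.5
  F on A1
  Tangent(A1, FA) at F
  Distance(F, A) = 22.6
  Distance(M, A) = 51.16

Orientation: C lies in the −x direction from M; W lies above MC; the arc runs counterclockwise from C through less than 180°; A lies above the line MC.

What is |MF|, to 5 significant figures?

30.146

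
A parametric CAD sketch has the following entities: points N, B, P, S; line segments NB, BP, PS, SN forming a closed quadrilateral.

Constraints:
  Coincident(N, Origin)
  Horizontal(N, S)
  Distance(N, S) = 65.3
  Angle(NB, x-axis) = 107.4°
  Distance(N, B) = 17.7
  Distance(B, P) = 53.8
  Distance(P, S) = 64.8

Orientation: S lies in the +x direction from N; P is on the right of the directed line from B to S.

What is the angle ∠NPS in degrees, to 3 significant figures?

74.7°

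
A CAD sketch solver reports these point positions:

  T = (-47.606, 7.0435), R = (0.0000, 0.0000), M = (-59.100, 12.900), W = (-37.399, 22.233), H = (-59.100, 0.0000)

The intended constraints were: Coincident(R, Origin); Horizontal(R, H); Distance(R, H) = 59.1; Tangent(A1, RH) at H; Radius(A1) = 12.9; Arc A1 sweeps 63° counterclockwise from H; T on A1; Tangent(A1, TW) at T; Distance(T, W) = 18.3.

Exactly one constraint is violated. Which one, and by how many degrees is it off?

Tangent(A1, TW) at T — off by 6.90°.

R = (0.00, 0.00) ✓; R.y = 0.00, H.y = 0.00 ✓; |RH| = 59.10 ✓; ∠(MH, HR) = 90.00° ✓; |MH| = 12.90 ✓; bearing(M→T) − bearing(M→H) = 63.00° ✓; |MT| = 12.90 ✓; ∠(MT, TW) = 96.90° ✗; |TW| = 18.30 ✓.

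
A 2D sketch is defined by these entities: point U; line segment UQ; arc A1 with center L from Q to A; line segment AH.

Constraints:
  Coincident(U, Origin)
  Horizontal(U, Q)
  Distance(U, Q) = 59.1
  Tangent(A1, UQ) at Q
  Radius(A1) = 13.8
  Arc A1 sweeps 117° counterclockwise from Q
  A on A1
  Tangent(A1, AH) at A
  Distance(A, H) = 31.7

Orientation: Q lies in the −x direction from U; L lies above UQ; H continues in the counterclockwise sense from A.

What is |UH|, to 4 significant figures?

77.97

U is at the origin; UQ is horizontal with |UQ| = 59.1 and Q on the −x side, so Q = (-59.10, 0.000). Tangency of A1 to UQ means the radius LQ is perpendicular to UQ, so L = Q + (0, 13.8) = (-59.10, 13.80). On A1, Q sits at bearing -90° from L; a 117° counterclockwise sweep puts A at bearing 27°, so A = L + 13.8·(cos 27°, sin 27°) = (-46.80, 20.07). A1 meets AH tangentially, so LA is at right angles to AH, so AH runs along (−sin 27°, cos 27°); with |AH| = 31.7, H = (-61.20, 48.31). Then |UH| = |H − U| = 77.97.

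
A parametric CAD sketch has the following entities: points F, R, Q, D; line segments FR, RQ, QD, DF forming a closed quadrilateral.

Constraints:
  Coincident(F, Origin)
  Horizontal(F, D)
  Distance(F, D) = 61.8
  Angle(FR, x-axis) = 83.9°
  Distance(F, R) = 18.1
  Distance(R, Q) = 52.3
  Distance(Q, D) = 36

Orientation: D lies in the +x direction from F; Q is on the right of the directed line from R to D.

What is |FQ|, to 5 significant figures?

41.309

Checks: |RQ| = 52.30 ✓; |QD| = 36.00 ✓.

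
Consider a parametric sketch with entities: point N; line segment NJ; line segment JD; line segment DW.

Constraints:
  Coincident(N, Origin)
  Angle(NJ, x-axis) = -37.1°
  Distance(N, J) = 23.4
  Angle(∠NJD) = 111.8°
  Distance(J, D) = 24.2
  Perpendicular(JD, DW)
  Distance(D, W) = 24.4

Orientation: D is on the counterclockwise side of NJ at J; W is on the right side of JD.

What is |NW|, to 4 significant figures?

56.65

N is at the origin; NJ runs at -37.1° with length 23.4, so J = 23.4·(cos -37.1°, sin -37.1°) = (18.66, -14.12). ∠NJD = 111.8°, so JD runs at -37.1° + (180° − 111.8°) = 31.10° from the x-axis; with |JD| = 24.2, D = J + 24.2·(cos 31.10°, sin 31.10°) = (39.39, -1.615). The perpendicularity gives DW at right angles to JD; with |DW| = 24.4 on the right of JD, W = D + 24.4·(0.5165, -0.8563) = (51.99, -22.51). Then |NW| = |W − N| = 56.65.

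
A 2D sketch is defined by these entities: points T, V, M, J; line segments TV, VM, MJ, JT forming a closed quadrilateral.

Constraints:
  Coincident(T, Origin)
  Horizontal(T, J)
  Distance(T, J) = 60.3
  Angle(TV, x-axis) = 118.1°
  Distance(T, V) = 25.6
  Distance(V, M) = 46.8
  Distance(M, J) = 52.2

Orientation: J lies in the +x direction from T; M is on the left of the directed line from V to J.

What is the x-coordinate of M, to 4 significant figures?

30.22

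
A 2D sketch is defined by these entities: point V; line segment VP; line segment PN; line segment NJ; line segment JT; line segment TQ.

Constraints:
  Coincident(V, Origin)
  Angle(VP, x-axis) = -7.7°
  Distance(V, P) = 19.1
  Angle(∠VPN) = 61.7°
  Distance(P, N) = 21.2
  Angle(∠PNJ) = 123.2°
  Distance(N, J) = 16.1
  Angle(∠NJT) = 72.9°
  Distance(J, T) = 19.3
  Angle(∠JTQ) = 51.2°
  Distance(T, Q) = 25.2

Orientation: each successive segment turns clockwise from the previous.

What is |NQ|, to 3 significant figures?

4.42

V is at the origin; VP runs at -7.7° with length 19.1, so P = (18.9, -2.56). ∠VPN = 61.7° gives PN at -126° from the x-axis; with |PN| = 21.2, N = (6.47, -19.7). ∠PNJ = 123.2° gives NJ at 177° from the x-axis; with |NJ| = 16.1, J = (-9.61, -18.9). ∠NJT = 72.9° gives JT at 70.1° from the x-axis; with |JT| = 19.3, T = (-3.04, -0.776). ∠JTQ = 51.2° gives TQ at -58.7° from the x-axis; with |TQ| = 25.2, Q = (10.0, -22.3). Then |NQ| = |Q − N| = 4.42.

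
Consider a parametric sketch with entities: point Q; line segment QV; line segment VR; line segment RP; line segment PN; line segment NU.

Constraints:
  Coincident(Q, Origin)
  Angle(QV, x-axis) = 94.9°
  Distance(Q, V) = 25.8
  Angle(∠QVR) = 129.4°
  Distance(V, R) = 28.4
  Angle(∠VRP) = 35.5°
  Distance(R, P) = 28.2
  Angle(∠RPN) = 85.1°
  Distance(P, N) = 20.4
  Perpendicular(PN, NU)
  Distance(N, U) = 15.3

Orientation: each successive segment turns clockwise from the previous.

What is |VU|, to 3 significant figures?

12.2

Q is at the origin; QV runs at 94.9° with length 25.8, so V = (-2.20, 25.7). ∠QVR = 129.4° gives VR at 44.3° from the x-axis; with |VR| = 28.4, R = (18.1, 45.5). ∠VRP = 35.5° gives RP at -100° from the x-axis; with |RP| = 28.2, P = (13.1, 17.8). ∠RPN = 85.1° gives PN at 165° from the x-axis; with |PN| = 20.4, N = (-6.57, 23.1). PN is perpendicular to NU, so NU runs at 74.9°; with |NU| = 15.3, U = (-2.58, 37.9). Then |VU| = |U − V| = 12.2.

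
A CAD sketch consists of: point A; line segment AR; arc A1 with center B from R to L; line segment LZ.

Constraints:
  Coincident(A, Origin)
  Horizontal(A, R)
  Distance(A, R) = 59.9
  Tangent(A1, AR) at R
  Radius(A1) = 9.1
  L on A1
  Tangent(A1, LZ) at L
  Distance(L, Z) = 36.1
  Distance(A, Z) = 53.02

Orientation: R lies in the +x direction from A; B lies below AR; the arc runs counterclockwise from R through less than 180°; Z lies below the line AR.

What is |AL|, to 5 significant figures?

51.886

Checks: |BL| = 9.100 ✓; ∠(BL, LZ) = 90.00° ✓; |LZ| = 36.10 ✓; |AZ| = 53.02 ✓.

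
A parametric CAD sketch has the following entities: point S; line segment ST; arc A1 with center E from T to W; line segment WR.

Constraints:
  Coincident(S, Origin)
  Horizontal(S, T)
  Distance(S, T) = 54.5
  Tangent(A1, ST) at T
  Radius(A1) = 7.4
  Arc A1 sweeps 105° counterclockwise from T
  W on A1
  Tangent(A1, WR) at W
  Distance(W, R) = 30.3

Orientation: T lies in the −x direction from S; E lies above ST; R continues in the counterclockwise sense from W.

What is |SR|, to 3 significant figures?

67.3

S is at the origin; ST is horizontal with |ST| = 54.5 and T on the −x side, so T = (-54.5, 0.00). The tangent condition forces ET to be normal to ST, so E = T + (0, 7.4) = (-54.5, 7.40). On A1, T sits at bearing -90° from E; a 105° counterclockwise sweep puts W at bearing 15°, so W = E + 7.4·(cos 15°, sin 15°) = (-47.4, 9.32). Tangency of A1 to WR means the radius EW is perpendicular to WR, so WR runs along (−sin 15°, cos 15°); with |WR| = 30.3, R = (-55.2, 38.6). Then |SR| = |R − S| = 67.3.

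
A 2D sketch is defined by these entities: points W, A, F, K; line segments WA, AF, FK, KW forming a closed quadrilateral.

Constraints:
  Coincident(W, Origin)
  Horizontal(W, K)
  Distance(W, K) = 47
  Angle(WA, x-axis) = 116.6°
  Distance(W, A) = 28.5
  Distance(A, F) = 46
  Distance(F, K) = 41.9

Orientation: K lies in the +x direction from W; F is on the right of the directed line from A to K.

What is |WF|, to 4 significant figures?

17.50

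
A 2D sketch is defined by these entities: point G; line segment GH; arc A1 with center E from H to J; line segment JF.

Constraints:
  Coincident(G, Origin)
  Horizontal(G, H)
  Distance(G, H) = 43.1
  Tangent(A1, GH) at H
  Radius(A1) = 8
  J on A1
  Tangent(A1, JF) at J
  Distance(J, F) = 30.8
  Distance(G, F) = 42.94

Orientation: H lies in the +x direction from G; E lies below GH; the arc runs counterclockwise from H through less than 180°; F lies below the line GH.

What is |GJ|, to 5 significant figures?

35.942

Checks: |EJ| = 8.000 ✓; ∠(EJ, JF) = 90.00° ✓; |JF| = 30.80 ✓; |GF| = 42.94 ✓.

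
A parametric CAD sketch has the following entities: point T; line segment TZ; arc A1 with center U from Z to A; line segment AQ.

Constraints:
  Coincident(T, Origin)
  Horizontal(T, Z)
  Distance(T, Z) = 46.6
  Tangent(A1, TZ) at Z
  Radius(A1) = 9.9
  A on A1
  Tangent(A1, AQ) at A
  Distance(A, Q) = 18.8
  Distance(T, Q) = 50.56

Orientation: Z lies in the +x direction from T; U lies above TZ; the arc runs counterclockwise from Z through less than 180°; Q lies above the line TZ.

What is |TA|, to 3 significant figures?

56.2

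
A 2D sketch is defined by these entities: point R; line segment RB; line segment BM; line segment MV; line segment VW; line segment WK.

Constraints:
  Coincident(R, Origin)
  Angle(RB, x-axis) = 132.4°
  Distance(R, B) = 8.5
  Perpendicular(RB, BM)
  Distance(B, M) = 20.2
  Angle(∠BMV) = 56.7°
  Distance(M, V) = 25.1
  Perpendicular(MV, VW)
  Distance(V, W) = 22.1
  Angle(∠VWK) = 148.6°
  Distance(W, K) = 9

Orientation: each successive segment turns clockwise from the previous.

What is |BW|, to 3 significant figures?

14.9

∠BMV = 56.7° gives MV at -80.9° from the x-axis; with |MV| = 25.1, V = (13.2, -4.89). MV is perpendicular to VW, so VW runs at -171°; with |VW| = 22.1, W = (-8.67, -8.38). Then |BW| = |W − B| = 14.9.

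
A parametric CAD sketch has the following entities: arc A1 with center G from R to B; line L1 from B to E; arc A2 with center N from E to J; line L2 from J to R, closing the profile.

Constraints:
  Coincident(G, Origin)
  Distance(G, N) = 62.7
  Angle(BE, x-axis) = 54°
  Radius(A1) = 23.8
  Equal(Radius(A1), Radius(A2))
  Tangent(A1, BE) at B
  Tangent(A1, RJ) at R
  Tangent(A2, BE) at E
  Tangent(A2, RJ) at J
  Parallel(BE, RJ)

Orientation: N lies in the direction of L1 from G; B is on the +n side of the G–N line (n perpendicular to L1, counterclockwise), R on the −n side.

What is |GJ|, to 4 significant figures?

67.07

Tangency of A1 to both parallel lines with radius 23.8 puts B and R at G ± 23.8·n: B = (-19.25, 13.99), R = (19.25, -13.99). Equal radii place E and J the same way about N: E = N + 23.8·n = (17.60, 64.71), J = N − 23.8·n = (56.11, 36.74). Then |GJ| = |J − G| = 67.07.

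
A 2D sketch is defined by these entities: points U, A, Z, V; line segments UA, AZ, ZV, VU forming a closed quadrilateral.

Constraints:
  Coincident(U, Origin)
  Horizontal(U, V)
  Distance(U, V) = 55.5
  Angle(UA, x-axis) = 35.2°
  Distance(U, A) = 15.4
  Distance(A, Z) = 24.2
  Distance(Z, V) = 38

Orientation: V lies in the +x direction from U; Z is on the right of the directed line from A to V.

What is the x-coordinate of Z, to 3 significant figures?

20.2

Checks: |AZ| = 24.20 ✓; |ZV| = 38.00 ✓.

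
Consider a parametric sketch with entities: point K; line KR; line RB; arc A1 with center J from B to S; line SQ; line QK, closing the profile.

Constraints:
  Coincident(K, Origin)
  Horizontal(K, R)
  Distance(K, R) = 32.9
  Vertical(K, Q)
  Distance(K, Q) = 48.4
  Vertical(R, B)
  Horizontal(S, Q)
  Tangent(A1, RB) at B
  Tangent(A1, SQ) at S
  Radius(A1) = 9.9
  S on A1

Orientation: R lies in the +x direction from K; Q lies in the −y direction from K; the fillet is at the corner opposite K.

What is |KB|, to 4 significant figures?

50.64

K is at the origin; KR is horizontal with |KR| = 32.9 and R on the +x side, so R = (32.90, 0.000). K and Q share the same x with |KQ| = 48.4 and Q on the −y side, so Q = (0.000, -48.40). The virtual corner opposite K is at (32.90, -48.40). Since A1 is tangent to RB there, JB ⟂ RB and A1 meets SQ tangentially, so JS is at right angles to SQ, with radius 9.9, so the center J sits 9.9 in from both sides at J = (23.00, -38.50). That places the tangent points at B = (32.90, -38.50) on RB and S = (23.00, -48.40) on SQ. Then |KB| = |B − K| = 50.64.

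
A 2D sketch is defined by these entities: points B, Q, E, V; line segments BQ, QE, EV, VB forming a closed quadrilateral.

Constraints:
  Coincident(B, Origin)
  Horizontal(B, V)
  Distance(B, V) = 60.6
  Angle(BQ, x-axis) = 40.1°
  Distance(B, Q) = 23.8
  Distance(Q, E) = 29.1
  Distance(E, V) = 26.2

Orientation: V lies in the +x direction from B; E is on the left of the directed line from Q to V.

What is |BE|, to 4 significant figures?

51.49

B is at the origin; B and V share the same y with |BV| = 60.6 and V in +x, so V = (60.6, 0). BQ runs at 40.1° with |BQ| = 23.8, so Q = (18.21, 15.33). E is determined by |QE| = 29.1 and |EV| = 26.2 together: it lies at the intersection of circle(Q, 29.1) and circle(V, 26.2). With |QV| = 45.08, the foot of the radical line on QV is 24.32 from Q and the perpendicular offset is √(29.1² − 24.32²) = 15.98. Taking the left-of-QV solution: E = (46.51, 22.09).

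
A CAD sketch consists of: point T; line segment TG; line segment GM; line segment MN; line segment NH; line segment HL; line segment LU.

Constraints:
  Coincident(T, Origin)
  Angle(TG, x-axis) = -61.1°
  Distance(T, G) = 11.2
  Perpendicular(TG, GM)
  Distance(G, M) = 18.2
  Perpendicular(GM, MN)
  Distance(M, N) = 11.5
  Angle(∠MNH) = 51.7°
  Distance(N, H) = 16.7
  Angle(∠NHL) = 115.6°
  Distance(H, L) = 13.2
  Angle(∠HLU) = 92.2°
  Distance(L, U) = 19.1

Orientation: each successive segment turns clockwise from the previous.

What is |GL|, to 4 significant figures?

14.19

T is at the origin; TG runs at -61.1° with length 11.2, so G = (5.413, -9.805). TG ⟂ GM, so GM runs at -151.1°; with |GM| = 18.2, M = (-10.52, -18.60). GM ⟂ MN, so MN runs at 118.9°; with |MN| = 11.5, N = (-16.08, -8.533). ∠MNH = 51.7° gives NH at -9.400° from the x-axis; with |NH| = 16.7, H = (0.3973, -11.26). ∠NHL = 115.6° gives HL at -73.80° from the x-axis; with |HL| = 13.2, L = (4.080, -23.94). Then |GL| = |L − G| = 14.19.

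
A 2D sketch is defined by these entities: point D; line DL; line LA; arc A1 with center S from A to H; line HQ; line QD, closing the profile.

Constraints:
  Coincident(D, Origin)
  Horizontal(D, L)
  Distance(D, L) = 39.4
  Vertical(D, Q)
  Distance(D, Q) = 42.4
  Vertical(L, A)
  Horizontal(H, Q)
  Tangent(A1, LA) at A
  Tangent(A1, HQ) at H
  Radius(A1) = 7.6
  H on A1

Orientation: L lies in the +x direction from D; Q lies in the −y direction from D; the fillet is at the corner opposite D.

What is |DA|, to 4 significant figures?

52.57

D is at the origin; DL is horizontal with |DL| = 39.4 and L on the +x side, so L = (39.40, 0.000). D and Q share the same x with |DQ| = 42.4 and Q on the −y side, so Q = (0.000, -42.40). The virtual corner opposite D is at (39.40, -42.40). Tangency of A1 to LA means the radius SA is perpendicular to LA and A1 meets HQ tangentially, so SH is at right angles to HQ, with radius 7.6, so the center S sits 7.6 in from both sides at S = (31.80, -34.80). That places the tangent points at A = (39.40, -34.80) on LA and H = (31.80, -42.40) on HQ. Then |DA| = |A − D| = 52.57.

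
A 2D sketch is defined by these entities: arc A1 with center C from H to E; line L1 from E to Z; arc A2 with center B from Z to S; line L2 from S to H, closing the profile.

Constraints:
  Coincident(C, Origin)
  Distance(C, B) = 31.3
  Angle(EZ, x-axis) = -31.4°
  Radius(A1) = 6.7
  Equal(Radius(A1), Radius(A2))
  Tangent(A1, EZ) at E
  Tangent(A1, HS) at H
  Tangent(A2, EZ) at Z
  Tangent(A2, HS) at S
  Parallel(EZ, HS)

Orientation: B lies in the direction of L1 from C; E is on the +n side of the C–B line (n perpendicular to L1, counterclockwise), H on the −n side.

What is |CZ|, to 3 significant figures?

32.0

The slot axis is L1's direction at -31.4°, so u = (cos -31.4°, sin -31.4°) = (0.854, -0.521) and n = (−sin -31.4°, cos -31.4°) = (0.521, 0.854). C is at the origin and B lies 31.3 along u from C, so B = 31.3·u = (26.7, -16.3). Tangency of A1 to both parallel lines with radius 6.7 puts E and H at C ± 6.7·n: E = (3.49, 5.72), H = (-3.49, -5.72). Equal radii place Z and S the same way about B: Z = B + 6.7·n = (30.2, -10.6), S = B − 6.7·n = (23.2, -22.0). Then |CZ| = |Z − C| = 32.0.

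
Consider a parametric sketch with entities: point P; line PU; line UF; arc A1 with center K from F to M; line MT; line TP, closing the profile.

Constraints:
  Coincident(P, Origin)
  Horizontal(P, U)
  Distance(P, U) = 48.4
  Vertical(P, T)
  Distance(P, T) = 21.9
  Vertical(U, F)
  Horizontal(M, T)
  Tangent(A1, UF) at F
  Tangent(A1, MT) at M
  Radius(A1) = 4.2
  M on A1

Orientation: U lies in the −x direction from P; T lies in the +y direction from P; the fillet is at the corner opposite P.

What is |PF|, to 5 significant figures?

51.535

P is at the origin; P and U share the same y with |PU| = 48.4 and U on the −x side, so U = (-48.400, 0.0000). P and T share the same x with |PT| = 21.9 and T on the +y side, so T = (0.0000, 21.900). The virtual corner opposite P is at (-48.400, 21.900). Tangency of A1 to UF means the radius KF is perpendicular to UF and A1 meets MT tangentially, so KM is at right angles to MT, with radius 4.2, so the center K sits 4.2 in from both sides at K = (-44.200, 17.700). That places the tangent points at F = (-48.400, 17.700) on UF and M = (-44.200, 21.900) on MT. Then |PF| = |F − P| = 51.535.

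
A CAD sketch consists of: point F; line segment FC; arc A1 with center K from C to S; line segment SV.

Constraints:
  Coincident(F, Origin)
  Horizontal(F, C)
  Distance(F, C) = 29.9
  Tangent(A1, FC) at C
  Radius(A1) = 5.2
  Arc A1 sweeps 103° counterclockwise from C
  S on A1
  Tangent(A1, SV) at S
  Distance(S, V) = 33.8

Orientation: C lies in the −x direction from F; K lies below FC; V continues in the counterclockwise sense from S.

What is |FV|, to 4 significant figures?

47.89

F is at the origin; FC is horizontal with |FC| = 29.9 and C on the −x side, so C = (-29.90, 0.000). A1 meets FC tangentially, so KC is at right angles to FC, so K = C + (0, -5.2) = (-29.90, -5.200). On A1, C sits at bearing 90° from K; a 103° counterclockwise sweep puts S at bearing 193°, so S = K + 5.2·(cos 193°, sin 193°) = (-34.97, -6.370). The tangent condition forces KS to be normal to SV, so SV runs along (−sin 193°, cos 193°); with |SV| = 33.8, V = (-27.36, -39.30). Then |FV| = |V − F| = 47.89.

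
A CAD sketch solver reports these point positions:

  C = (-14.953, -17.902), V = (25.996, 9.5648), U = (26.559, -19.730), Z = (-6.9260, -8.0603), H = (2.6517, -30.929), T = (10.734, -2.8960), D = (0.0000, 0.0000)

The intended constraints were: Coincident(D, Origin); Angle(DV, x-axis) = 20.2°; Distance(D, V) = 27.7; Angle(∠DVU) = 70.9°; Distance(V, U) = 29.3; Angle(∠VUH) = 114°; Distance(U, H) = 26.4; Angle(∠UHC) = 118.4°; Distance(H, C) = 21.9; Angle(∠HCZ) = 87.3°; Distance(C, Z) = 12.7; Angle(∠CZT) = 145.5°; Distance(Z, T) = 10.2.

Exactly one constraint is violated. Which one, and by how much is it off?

Distance(Z, T) = 10.2 — off by 8.20.

D = (0.00, 0.00) ✓; DV at 20.20° ✓; |DV| = 27.70 ✓; ∠DVU = 70.90° ✓; |VU| = 29.30 ✓; ∠VUH = 114.0° ✓; |UH| = 26.40 ✓; ∠UHC = 118.4° ✓; |HC| = 21.90 ✓; ∠HCZ = 87.30° ✓; |CZ| = 12.70 ✓; ∠CZT = 145.5° ✓; |ZT| = 18.40 ✗.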